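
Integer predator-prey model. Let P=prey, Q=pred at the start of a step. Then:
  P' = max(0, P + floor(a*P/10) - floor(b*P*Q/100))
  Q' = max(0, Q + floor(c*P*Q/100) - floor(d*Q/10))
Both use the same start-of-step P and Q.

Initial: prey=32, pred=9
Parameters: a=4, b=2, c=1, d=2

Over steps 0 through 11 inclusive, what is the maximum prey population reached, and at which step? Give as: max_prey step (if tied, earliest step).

Answer: 63 5

Derivation:
Step 1: prey: 32+12-5=39; pred: 9+2-1=10
Step 2: prey: 39+15-7=47; pred: 10+3-2=11
Step 3: prey: 47+18-10=55; pred: 11+5-2=14
Step 4: prey: 55+22-15=62; pred: 14+7-2=19
Step 5: prey: 62+24-23=63; pred: 19+11-3=27
Step 6: prey: 63+25-34=54; pred: 27+17-5=39
Step 7: prey: 54+21-42=33; pred: 39+21-7=53
Step 8: prey: 33+13-34=12; pred: 53+17-10=60
Step 9: prey: 12+4-14=2; pred: 60+7-12=55
Step 10: prey: 2+0-2=0; pred: 55+1-11=45
Step 11: prey: 0+0-0=0; pred: 45+0-9=36
Max prey = 63 at step 5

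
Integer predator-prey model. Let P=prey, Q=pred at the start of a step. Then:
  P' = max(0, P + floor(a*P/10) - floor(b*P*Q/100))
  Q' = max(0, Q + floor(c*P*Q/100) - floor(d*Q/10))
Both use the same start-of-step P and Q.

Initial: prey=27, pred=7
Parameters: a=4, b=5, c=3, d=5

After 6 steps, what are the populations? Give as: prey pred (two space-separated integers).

Step 1: prey: 27+10-9=28; pred: 7+5-3=9
Step 2: prey: 28+11-12=27; pred: 9+7-4=12
Step 3: prey: 27+10-16=21; pred: 12+9-6=15
Step 4: prey: 21+8-15=14; pred: 15+9-7=17
Step 5: prey: 14+5-11=8; pred: 17+7-8=16
Step 6: prey: 8+3-6=5; pred: 16+3-8=11

Answer: 5 11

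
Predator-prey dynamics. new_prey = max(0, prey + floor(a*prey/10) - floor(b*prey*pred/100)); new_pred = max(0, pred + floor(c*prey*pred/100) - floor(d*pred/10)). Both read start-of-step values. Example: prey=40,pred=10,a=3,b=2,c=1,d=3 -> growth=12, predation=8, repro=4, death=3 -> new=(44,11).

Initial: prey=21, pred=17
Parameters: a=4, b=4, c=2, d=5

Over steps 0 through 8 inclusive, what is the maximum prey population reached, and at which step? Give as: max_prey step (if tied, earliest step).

Step 1: prey: 21+8-14=15; pred: 17+7-8=16
Step 2: prey: 15+6-9=12; pred: 16+4-8=12
Step 3: prey: 12+4-5=11; pred: 12+2-6=8
Step 4: prey: 11+4-3=12; pred: 8+1-4=5
Step 5: prey: 12+4-2=14; pred: 5+1-2=4
Step 6: prey: 14+5-2=17; pred: 4+1-2=3
Step 7: prey: 17+6-2=21; pred: 3+1-1=3
Step 8: prey: 21+8-2=27; pred: 3+1-1=3
Max prey = 27 at step 8

Answer: 27 8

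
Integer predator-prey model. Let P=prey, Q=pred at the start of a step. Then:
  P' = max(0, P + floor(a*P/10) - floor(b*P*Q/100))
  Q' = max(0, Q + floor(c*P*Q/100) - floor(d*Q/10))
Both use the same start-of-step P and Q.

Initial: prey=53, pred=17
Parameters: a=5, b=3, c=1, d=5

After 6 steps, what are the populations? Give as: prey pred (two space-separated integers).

Step 1: prey: 53+26-27=52; pred: 17+9-8=18
Step 2: prey: 52+26-28=50; pred: 18+9-9=18
Step 3: prey: 50+25-27=48; pred: 18+9-9=18
Step 4: prey: 48+24-25=47; pred: 18+8-9=17
Step 5: prey: 47+23-23=47; pred: 17+7-8=16
Step 6: prey: 47+23-22=48; pred: 16+7-8=15

Answer: 48 15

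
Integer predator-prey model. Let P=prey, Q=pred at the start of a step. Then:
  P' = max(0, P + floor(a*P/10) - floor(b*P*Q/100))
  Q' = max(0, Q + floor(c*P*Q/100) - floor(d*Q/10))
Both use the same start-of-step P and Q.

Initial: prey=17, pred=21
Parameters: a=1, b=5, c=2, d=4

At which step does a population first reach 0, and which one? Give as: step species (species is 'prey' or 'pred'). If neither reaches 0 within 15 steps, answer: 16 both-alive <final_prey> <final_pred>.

Answer: 2 prey

Derivation:
Step 1: prey: 17+1-17=1; pred: 21+7-8=20
Step 2: prey: 1+0-1=0; pred: 20+0-8=12
First extinction: prey at step 2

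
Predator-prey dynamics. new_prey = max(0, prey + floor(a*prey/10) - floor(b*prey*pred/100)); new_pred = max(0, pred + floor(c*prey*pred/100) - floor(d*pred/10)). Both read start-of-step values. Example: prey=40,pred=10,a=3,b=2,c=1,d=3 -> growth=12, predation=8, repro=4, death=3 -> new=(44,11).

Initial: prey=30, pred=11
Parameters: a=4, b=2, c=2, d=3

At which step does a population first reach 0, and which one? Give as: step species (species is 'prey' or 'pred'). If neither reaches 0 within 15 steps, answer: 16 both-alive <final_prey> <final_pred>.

Answer: 16 both-alive 1 4

Derivation:
Step 1: prey: 30+12-6=36; pred: 11+6-3=14
Step 2: prey: 36+14-10=40; pred: 14+10-4=20
Step 3: prey: 40+16-16=40; pred: 20+16-6=30
Step 4: prey: 40+16-24=32; pred: 30+24-9=45
Step 5: prey: 32+12-28=16; pred: 45+28-13=60
Step 6: prey: 16+6-19=3; pred: 60+19-18=61
Step 7: prey: 3+1-3=1; pred: 61+3-18=46
Step 8: prey: 1+0-0=1; pred: 46+0-13=33
Step 9: prey: 1+0-0=1; pred: 33+0-9=24
Step 10: prey: 1+0-0=1; pred: 24+0-7=17
Step 11: prey: 1+0-0=1; pred: 17+0-5=12
Step 12: prey: 1+0-0=1; pred: 12+0-3=9
Step 13: prey: 1+0-0=1; pred: 9+0-2=7
Step 14: prey: 1+0-0=1; pred: 7+0-2=5
Step 15: prey: 1+0-0=1; pred: 5+0-1=4
No extinction within 15 steps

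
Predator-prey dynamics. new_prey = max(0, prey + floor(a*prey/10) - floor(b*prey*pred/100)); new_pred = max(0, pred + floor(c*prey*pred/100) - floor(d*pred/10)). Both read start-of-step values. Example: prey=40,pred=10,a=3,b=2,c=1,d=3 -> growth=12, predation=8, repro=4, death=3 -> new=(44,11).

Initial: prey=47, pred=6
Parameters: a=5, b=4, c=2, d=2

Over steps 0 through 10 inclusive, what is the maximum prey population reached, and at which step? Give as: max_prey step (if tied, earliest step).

Step 1: prey: 47+23-11=59; pred: 6+5-1=10
Step 2: prey: 59+29-23=65; pred: 10+11-2=19
Step 3: prey: 65+32-49=48; pred: 19+24-3=40
Step 4: prey: 48+24-76=0; pred: 40+38-8=70
Step 5: prey: 0+0-0=0; pred: 70+0-14=56
Step 6: prey: 0+0-0=0; pred: 56+0-11=45
Step 7: prey: 0+0-0=0; pred: 45+0-9=36
Step 8: prey: 0+0-0=0; pred: 36+0-7=29
Step 9: prey: 0+0-0=0; pred: 29+0-5=24
Step 10: prey: 0+0-0=0; pred: 24+0-4=20
Max prey = 65 at step 2

Answer: 65 2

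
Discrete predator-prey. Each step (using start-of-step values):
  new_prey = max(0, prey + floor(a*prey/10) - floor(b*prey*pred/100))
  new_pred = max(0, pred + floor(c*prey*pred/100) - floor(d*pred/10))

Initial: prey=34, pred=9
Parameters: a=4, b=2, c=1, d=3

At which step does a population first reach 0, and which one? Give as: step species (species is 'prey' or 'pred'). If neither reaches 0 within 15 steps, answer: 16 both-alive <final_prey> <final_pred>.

Answer: 16 both-alive 1 8

Derivation:
Step 1: prey: 34+13-6=41; pred: 9+3-2=10
Step 2: prey: 41+16-8=49; pred: 10+4-3=11
Step 3: prey: 49+19-10=58; pred: 11+5-3=13
Step 4: prey: 58+23-15=66; pred: 13+7-3=17
Step 5: prey: 66+26-22=70; pred: 17+11-5=23
Step 6: prey: 70+28-32=66; pred: 23+16-6=33
Step 7: prey: 66+26-43=49; pred: 33+21-9=45
Step 8: prey: 49+19-44=24; pred: 45+22-13=54
Step 9: prey: 24+9-25=8; pred: 54+12-16=50
Step 10: prey: 8+3-8=3; pred: 50+4-15=39
Step 11: prey: 3+1-2=2; pred: 39+1-11=29
Step 12: prey: 2+0-1=1; pred: 29+0-8=21
Step 13: prey: 1+0-0=1; pred: 21+0-6=15
Step 14: prey: 1+0-0=1; pred: 15+0-4=11
Step 15: prey: 1+0-0=1; pred: 11+0-3=8
No extinction within 15 steps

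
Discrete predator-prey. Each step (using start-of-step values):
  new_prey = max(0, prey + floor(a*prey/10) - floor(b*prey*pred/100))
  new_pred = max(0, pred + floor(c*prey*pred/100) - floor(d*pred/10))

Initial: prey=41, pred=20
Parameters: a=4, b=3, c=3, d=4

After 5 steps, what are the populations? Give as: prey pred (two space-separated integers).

Step 1: prey: 41+16-24=33; pred: 20+24-8=36
Step 2: prey: 33+13-35=11; pred: 36+35-14=57
Step 3: prey: 11+4-18=0; pred: 57+18-22=53
Step 4: prey: 0+0-0=0; pred: 53+0-21=32
Step 5: prey: 0+0-0=0; pred: 32+0-12=20

Answer: 0 20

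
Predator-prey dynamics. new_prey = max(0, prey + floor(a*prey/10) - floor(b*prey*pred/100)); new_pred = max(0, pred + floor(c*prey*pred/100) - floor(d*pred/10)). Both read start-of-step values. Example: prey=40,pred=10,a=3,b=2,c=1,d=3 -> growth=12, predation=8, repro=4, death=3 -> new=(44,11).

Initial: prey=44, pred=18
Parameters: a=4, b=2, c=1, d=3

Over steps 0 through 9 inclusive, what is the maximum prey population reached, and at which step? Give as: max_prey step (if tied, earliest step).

Step 1: prey: 44+17-15=46; pred: 18+7-5=20
Step 2: prey: 46+18-18=46; pred: 20+9-6=23
Step 3: prey: 46+18-21=43; pred: 23+10-6=27
Step 4: prey: 43+17-23=37; pred: 27+11-8=30
Step 5: prey: 37+14-22=29; pred: 30+11-9=32
Step 6: prey: 29+11-18=22; pred: 32+9-9=32
Step 7: prey: 22+8-14=16; pred: 32+7-9=30
Step 8: prey: 16+6-9=13; pred: 30+4-9=25
Step 9: prey: 13+5-6=12; pred: 25+3-7=21
Max prey = 46 at step 1

Answer: 46 1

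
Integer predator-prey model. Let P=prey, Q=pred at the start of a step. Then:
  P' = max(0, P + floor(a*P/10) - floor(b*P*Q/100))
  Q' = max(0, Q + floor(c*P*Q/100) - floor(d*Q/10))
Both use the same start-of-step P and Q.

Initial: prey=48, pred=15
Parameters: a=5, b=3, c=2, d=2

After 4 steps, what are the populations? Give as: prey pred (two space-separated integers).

Step 1: prey: 48+24-21=51; pred: 15+14-3=26
Step 2: prey: 51+25-39=37; pred: 26+26-5=47
Step 3: prey: 37+18-52=3; pred: 47+34-9=72
Step 4: prey: 3+1-6=0; pred: 72+4-14=62

Answer: 0 62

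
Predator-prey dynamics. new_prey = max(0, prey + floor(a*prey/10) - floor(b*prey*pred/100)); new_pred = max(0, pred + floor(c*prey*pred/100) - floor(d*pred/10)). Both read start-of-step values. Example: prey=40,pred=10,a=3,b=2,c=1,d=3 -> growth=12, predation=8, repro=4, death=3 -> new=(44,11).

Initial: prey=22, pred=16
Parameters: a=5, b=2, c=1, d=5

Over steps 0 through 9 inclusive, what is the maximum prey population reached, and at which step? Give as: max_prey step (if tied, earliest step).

Answer: 204 8

Derivation:
Step 1: prey: 22+11-7=26; pred: 16+3-8=11
Step 2: prey: 26+13-5=34; pred: 11+2-5=8
Step 3: prey: 34+17-5=46; pred: 8+2-4=6
Step 4: prey: 46+23-5=64; pred: 6+2-3=5
Step 5: prey: 64+32-6=90; pred: 5+3-2=6
Step 6: prey: 90+45-10=125; pred: 6+5-3=8
Step 7: prey: 125+62-20=167; pred: 8+10-4=14
Step 8: prey: 167+83-46=204; pred: 14+23-7=30
Step 9: prey: 204+102-122=184; pred: 30+61-15=76
Max prey = 204 at step 8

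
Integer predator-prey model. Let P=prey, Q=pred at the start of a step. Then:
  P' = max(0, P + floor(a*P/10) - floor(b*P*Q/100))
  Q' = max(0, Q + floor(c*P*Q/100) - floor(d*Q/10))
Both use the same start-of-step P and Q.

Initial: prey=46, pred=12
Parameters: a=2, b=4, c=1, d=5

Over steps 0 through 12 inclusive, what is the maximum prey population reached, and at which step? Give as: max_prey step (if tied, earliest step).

Answer: 50 12

Derivation:
Step 1: prey: 46+9-22=33; pred: 12+5-6=11
Step 2: prey: 33+6-14=25; pred: 11+3-5=9
Step 3: prey: 25+5-9=21; pred: 9+2-4=7
Step 4: prey: 21+4-5=20; pred: 7+1-3=5
Step 5: prey: 20+4-4=20; pred: 5+1-2=4
Step 6: prey: 20+4-3=21; pred: 4+0-2=2
Step 7: prey: 21+4-1=24; pred: 2+0-1=1
Step 8: prey: 24+4-0=28; pred: 1+0-0=1
Step 9: prey: 28+5-1=32; pred: 1+0-0=1
Step 10: prey: 32+6-1=37; pred: 1+0-0=1
Step 11: prey: 37+7-1=43; pred: 1+0-0=1
Step 12: prey: 43+8-1=50; pred: 1+0-0=1
Max prey = 50 at step 12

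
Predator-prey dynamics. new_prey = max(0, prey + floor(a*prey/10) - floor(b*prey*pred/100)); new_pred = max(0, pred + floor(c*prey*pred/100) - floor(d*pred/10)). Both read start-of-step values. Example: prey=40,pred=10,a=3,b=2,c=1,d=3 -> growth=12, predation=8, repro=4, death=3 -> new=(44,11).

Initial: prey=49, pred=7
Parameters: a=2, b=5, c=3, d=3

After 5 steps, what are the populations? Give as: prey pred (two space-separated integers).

Answer: 0 19

Derivation:
Step 1: prey: 49+9-17=41; pred: 7+10-2=15
Step 2: prey: 41+8-30=19; pred: 15+18-4=29
Step 3: prey: 19+3-27=0; pred: 29+16-8=37
Step 4: prey: 0+0-0=0; pred: 37+0-11=26
Step 5: prey: 0+0-0=0; pred: 26+0-7=19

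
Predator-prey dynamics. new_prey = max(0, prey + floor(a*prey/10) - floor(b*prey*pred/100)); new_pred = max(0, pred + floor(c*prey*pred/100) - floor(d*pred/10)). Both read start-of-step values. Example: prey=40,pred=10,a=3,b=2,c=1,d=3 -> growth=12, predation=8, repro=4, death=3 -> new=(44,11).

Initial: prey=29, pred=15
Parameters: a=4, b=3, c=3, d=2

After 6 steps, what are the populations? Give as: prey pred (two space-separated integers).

Answer: 0 30

Derivation:
Step 1: prey: 29+11-13=27; pred: 15+13-3=25
Step 2: prey: 27+10-20=17; pred: 25+20-5=40
Step 3: prey: 17+6-20=3; pred: 40+20-8=52
Step 4: prey: 3+1-4=0; pred: 52+4-10=46
Step 5: prey: 0+0-0=0; pred: 46+0-9=37
Step 6: prey: 0+0-0=0; pred: 37+0-7=30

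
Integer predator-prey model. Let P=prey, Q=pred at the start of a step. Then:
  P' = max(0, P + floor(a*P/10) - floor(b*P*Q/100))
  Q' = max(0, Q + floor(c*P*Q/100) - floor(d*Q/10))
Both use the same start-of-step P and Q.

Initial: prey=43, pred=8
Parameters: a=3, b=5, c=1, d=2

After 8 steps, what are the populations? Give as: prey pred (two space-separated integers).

Step 1: prey: 43+12-17=38; pred: 8+3-1=10
Step 2: prey: 38+11-19=30; pred: 10+3-2=11
Step 3: prey: 30+9-16=23; pred: 11+3-2=12
Step 4: prey: 23+6-13=16; pred: 12+2-2=12
Step 5: prey: 16+4-9=11; pred: 12+1-2=11
Step 6: prey: 11+3-6=8; pred: 11+1-2=10
Step 7: prey: 8+2-4=6; pred: 10+0-2=8
Step 8: prey: 6+1-2=5; pred: 8+0-1=7

Answer: 5 7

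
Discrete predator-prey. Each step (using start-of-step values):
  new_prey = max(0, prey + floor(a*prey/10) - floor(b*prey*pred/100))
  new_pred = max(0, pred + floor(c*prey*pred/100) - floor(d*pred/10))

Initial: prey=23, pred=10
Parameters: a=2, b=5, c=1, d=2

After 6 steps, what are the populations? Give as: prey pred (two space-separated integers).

Answer: 6 5

Derivation:
Step 1: prey: 23+4-11=16; pred: 10+2-2=10
Step 2: prey: 16+3-8=11; pred: 10+1-2=9
Step 3: prey: 11+2-4=9; pred: 9+0-1=8
Step 4: prey: 9+1-3=7; pred: 8+0-1=7
Step 5: prey: 7+1-2=6; pred: 7+0-1=6
Step 6: prey: 6+1-1=6; pred: 6+0-1=5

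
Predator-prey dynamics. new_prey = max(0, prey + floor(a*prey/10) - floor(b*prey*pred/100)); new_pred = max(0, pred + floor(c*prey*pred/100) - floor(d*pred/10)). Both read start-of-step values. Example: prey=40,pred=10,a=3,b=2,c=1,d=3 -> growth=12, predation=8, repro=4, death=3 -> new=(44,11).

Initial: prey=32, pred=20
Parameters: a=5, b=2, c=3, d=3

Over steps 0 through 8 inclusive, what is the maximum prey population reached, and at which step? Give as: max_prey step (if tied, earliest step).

Answer: 36 1

Derivation:
Step 1: prey: 32+16-12=36; pred: 20+19-6=33
Step 2: prey: 36+18-23=31; pred: 33+35-9=59
Step 3: prey: 31+15-36=10; pred: 59+54-17=96
Step 4: prey: 10+5-19=0; pred: 96+28-28=96
Step 5: prey: 0+0-0=0; pred: 96+0-28=68
Step 6: prey: 0+0-0=0; pred: 68+0-20=48
Step 7: prey: 0+0-0=0; pred: 48+0-14=34
Step 8: prey: 0+0-0=0; pred: 34+0-10=24
Max prey = 36 at step 1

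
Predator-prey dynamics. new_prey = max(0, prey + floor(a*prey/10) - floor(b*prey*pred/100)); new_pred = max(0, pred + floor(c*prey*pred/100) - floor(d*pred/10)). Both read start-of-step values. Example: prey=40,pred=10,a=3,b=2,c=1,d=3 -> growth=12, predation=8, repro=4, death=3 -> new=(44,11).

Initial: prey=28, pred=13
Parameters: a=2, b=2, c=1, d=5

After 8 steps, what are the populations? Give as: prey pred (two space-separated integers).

Answer: 53 3

Derivation:
Step 1: prey: 28+5-7=26; pred: 13+3-6=10
Step 2: prey: 26+5-5=26; pred: 10+2-5=7
Step 3: prey: 26+5-3=28; pred: 7+1-3=5
Step 4: prey: 28+5-2=31; pred: 5+1-2=4
Step 5: prey: 31+6-2=35; pred: 4+1-2=3
Step 6: prey: 35+7-2=40; pred: 3+1-1=3
Step 7: prey: 40+8-2=46; pred: 3+1-1=3
Step 8: prey: 46+9-2=53; pred: 3+1-1=3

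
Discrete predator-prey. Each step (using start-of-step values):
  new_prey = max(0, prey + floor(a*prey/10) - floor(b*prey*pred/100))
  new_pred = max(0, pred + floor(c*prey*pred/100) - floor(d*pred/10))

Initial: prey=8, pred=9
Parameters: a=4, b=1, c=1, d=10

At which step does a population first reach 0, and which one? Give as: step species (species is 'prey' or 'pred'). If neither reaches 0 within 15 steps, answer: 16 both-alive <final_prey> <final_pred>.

Step 1: prey: 8+3-0=11; pred: 9+0-9=0
First extinction: pred at step 1

Answer: 1 pred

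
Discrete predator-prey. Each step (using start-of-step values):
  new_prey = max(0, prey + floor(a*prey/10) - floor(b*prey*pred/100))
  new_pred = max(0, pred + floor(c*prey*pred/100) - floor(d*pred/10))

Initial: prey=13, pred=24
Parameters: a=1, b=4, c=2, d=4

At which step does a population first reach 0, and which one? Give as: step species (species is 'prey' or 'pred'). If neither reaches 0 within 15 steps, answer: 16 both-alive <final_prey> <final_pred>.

Answer: 16 both-alive 1 2

Derivation:
Step 1: prey: 13+1-12=2; pred: 24+6-9=21
Step 2: prey: 2+0-1=1; pred: 21+0-8=13
Step 3: prey: 1+0-0=1; pred: 13+0-5=8
Step 4: prey: 1+0-0=1; pred: 8+0-3=5
Step 5: prey: 1+0-0=1; pred: 5+0-2=3
Step 6: prey: 1+0-0=1; pred: 3+0-1=2
Step 7: prey: 1+0-0=1; pred: 2+0-0=2
Steps 8-15: state stable at prey=1, pred=2 (no change)
No extinction within 15 steps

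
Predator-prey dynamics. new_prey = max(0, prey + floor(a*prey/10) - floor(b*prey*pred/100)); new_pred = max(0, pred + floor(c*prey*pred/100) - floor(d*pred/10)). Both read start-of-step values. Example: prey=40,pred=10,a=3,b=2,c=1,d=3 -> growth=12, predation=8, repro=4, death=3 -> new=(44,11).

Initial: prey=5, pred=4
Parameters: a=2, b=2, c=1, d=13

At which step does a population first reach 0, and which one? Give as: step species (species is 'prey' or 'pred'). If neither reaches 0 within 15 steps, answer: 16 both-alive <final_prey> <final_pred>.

Answer: 1 pred

Derivation:
Step 1: prey: 5+1-0=6; pred: 4+0-5=0
First extinction: pred at step 1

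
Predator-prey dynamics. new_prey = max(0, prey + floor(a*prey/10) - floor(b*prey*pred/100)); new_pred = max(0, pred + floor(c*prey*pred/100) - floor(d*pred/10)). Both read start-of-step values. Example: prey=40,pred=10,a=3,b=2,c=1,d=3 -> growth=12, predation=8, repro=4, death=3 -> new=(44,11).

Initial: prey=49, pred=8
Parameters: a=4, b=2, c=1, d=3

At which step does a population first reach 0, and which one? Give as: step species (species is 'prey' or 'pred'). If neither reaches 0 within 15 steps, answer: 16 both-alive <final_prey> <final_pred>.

Answer: 8 prey

Derivation:
Step 1: prey: 49+19-7=61; pred: 8+3-2=9
Step 2: prey: 61+24-10=75; pred: 9+5-2=12
Step 3: prey: 75+30-18=87; pred: 12+9-3=18
Step 4: prey: 87+34-31=90; pred: 18+15-5=28
Step 5: prey: 90+36-50=76; pred: 28+25-8=45
Step 6: prey: 76+30-68=38; pred: 45+34-13=66
Step 7: prey: 38+15-50=3; pred: 66+25-19=72
Step 8: prey: 3+1-4=0; pred: 72+2-21=53
First extinction: prey at step 8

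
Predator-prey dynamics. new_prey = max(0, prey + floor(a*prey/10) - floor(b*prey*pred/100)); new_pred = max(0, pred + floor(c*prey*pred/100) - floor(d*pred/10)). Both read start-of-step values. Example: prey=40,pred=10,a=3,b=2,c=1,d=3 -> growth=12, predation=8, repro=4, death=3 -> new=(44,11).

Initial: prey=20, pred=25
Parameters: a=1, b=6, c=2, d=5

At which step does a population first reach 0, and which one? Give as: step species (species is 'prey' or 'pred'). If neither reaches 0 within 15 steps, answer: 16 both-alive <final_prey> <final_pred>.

Step 1: prey: 20+2-30=0; pred: 25+10-12=23
First extinction: prey at step 1

Answer: 1 prey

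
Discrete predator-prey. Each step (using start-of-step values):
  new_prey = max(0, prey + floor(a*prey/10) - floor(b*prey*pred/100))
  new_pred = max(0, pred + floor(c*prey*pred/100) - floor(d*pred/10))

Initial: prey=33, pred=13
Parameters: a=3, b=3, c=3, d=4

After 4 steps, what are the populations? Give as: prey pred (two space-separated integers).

Step 1: prey: 33+9-12=30; pred: 13+12-5=20
Step 2: prey: 30+9-18=21; pred: 20+18-8=30
Step 3: prey: 21+6-18=9; pred: 30+18-12=36
Step 4: prey: 9+2-9=2; pred: 36+9-14=31

Answer: 2 31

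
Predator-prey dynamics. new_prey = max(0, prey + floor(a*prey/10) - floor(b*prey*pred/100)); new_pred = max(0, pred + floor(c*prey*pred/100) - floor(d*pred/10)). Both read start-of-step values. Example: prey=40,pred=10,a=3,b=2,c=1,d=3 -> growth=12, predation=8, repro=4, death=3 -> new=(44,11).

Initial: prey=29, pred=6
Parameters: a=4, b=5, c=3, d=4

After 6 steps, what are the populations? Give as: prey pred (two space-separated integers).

Answer: 0 13

Derivation:
Step 1: prey: 29+11-8=32; pred: 6+5-2=9
Step 2: prey: 32+12-14=30; pred: 9+8-3=14
Step 3: prey: 30+12-21=21; pred: 14+12-5=21
Step 4: prey: 21+8-22=7; pred: 21+13-8=26
Step 5: prey: 7+2-9=0; pred: 26+5-10=21
Step 6: prey: 0+0-0=0; pred: 21+0-8=13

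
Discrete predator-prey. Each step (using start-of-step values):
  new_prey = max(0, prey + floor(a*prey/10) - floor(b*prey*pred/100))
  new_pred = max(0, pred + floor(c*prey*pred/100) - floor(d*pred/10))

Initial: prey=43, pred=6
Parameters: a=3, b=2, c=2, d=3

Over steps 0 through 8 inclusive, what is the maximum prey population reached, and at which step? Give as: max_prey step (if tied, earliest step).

Answer: 55 2

Derivation:
Step 1: prey: 43+12-5=50; pred: 6+5-1=10
Step 2: prey: 50+15-10=55; pred: 10+10-3=17
Step 3: prey: 55+16-18=53; pred: 17+18-5=30
Step 4: prey: 53+15-31=37; pred: 30+31-9=52
Step 5: prey: 37+11-38=10; pred: 52+38-15=75
Step 6: prey: 10+3-15=0; pred: 75+15-22=68
Step 7: prey: 0+0-0=0; pred: 68+0-20=48
Step 8: prey: 0+0-0=0; pred: 48+0-14=34
Max prey = 55 at step 2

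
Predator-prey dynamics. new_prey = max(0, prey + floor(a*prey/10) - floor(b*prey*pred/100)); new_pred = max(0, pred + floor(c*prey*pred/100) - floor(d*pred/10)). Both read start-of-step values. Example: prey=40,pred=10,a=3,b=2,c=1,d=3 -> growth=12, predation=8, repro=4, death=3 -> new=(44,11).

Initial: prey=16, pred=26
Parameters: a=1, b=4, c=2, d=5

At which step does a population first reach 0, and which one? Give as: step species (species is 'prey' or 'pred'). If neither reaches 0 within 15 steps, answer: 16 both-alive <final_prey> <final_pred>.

Step 1: prey: 16+1-16=1; pred: 26+8-13=21
Step 2: prey: 1+0-0=1; pred: 21+0-10=11
Step 3: prey: 1+0-0=1; pred: 11+0-5=6
Step 4: prey: 1+0-0=1; pred: 6+0-3=3
Step 5: prey: 1+0-0=1; pred: 3+0-1=2
Step 6: prey: 1+0-0=1; pred: 2+0-1=1
Step 7: prey: 1+0-0=1; pred: 1+0-0=1
Steps 8-15: state stable at prey=1, pred=1 (no change)
No extinction within 15 steps

Answer: 16 both-alive 1 1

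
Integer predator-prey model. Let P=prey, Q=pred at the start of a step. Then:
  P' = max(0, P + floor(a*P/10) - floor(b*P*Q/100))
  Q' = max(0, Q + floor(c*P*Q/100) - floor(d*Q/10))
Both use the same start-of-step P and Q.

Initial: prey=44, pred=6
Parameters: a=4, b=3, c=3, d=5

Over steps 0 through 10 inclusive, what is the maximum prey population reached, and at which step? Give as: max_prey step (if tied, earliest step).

Step 1: prey: 44+17-7=54; pred: 6+7-3=10
Step 2: prey: 54+21-16=59; pred: 10+16-5=21
Step 3: prey: 59+23-37=45; pred: 21+37-10=48
Step 4: prey: 45+18-64=0; pred: 48+64-24=88
Step 5: prey: 0+0-0=0; pred: 88+0-44=44
Step 6: prey: 0+0-0=0; pred: 44+0-22=22
Step 7: prey: 0+0-0=0; pred: 22+0-11=11
Step 8: prey: 0+0-0=0; pred: 11+0-5=6
Step 9: prey: 0+0-0=0; pred: 6+0-3=3
Step 10: prey: 0+0-0=0; pred: 3+0-1=2
Max prey = 59 at step 2

Answer: 59 2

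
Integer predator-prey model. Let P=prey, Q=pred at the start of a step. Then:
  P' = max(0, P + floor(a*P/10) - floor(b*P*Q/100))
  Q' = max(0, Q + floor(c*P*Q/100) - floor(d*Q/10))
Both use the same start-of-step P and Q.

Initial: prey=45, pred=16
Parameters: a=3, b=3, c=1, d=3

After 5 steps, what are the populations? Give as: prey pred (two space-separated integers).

Step 1: prey: 45+13-21=37; pred: 16+7-4=19
Step 2: prey: 37+11-21=27; pred: 19+7-5=21
Step 3: prey: 27+8-17=18; pred: 21+5-6=20
Step 4: prey: 18+5-10=13; pred: 20+3-6=17
Step 5: prey: 13+3-6=10; pred: 17+2-5=14

Answer: 10 14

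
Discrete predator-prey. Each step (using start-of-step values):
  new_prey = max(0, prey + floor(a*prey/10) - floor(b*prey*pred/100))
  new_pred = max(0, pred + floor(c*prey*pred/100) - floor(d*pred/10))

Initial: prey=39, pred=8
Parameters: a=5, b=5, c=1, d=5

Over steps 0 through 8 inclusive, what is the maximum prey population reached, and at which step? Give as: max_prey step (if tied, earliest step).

Step 1: prey: 39+19-15=43; pred: 8+3-4=7
Step 2: prey: 43+21-15=49; pred: 7+3-3=7
Step 3: prey: 49+24-17=56; pred: 7+3-3=7
Step 4: prey: 56+28-19=65; pred: 7+3-3=7
Step 5: prey: 65+32-22=75; pred: 7+4-3=8
Step 6: prey: 75+37-30=82; pred: 8+6-4=10
Step 7: prey: 82+41-41=82; pred: 10+8-5=13
Step 8: prey: 82+41-53=70; pred: 13+10-6=17
Max prey = 82 at step 6

Answer: 82 6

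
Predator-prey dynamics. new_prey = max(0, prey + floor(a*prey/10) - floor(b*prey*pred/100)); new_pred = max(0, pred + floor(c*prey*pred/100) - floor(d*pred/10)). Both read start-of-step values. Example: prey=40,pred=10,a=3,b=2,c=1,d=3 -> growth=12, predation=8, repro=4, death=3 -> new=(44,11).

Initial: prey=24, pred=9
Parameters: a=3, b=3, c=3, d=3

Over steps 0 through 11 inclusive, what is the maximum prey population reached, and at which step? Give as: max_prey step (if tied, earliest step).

Step 1: prey: 24+7-6=25; pred: 9+6-2=13
Step 2: prey: 25+7-9=23; pred: 13+9-3=19
Step 3: prey: 23+6-13=16; pred: 19+13-5=27
Step 4: prey: 16+4-12=8; pred: 27+12-8=31
Step 5: prey: 8+2-7=3; pred: 31+7-9=29
Step 6: prey: 3+0-2=1; pred: 29+2-8=23
Step 7: prey: 1+0-0=1; pred: 23+0-6=17
Step 8: prey: 1+0-0=1; pred: 17+0-5=12
Step 9: prey: 1+0-0=1; pred: 12+0-3=9
Step 10: prey: 1+0-0=1; pred: 9+0-2=7
Step 11: prey: 1+0-0=1; pred: 7+0-2=5
Max prey = 25 at step 1

Answer: 25 1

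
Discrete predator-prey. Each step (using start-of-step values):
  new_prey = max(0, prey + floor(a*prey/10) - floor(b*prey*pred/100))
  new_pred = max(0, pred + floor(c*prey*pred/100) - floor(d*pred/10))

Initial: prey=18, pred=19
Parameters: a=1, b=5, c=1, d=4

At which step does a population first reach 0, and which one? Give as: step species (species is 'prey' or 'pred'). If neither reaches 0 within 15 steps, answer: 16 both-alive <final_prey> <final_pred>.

Step 1: prey: 18+1-17=2; pred: 19+3-7=15
Step 2: prey: 2+0-1=1; pred: 15+0-6=9
Step 3: prey: 1+0-0=1; pred: 9+0-3=6
Step 4: prey: 1+0-0=1; pred: 6+0-2=4
Step 5: prey: 1+0-0=1; pred: 4+0-1=3
Step 6: prey: 1+0-0=1; pred: 3+0-1=2
Step 7: prey: 1+0-0=1; pred: 2+0-0=2
Steps 8-15: state stable at prey=1, pred=2 (no change)
No extinction within 15 steps

Answer: 16 both-alive 1 2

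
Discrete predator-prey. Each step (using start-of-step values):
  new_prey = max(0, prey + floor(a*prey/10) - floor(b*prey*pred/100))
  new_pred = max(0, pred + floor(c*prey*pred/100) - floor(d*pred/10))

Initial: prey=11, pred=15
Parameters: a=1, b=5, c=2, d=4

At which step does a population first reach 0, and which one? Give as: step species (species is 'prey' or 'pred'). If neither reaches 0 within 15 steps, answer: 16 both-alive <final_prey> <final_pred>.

Step 1: prey: 11+1-8=4; pred: 15+3-6=12
Step 2: prey: 4+0-2=2; pred: 12+0-4=8
Step 3: prey: 2+0-0=2; pred: 8+0-3=5
Step 4: prey: 2+0-0=2; pred: 5+0-2=3
Step 5: prey: 2+0-0=2; pred: 3+0-1=2
Step 6: prey: 2+0-0=2; pred: 2+0-0=2
Steps 7-15: state stable at prey=2, pred=2 (no change)
No extinction within 15 steps

Answer: 16 both-alive 2 2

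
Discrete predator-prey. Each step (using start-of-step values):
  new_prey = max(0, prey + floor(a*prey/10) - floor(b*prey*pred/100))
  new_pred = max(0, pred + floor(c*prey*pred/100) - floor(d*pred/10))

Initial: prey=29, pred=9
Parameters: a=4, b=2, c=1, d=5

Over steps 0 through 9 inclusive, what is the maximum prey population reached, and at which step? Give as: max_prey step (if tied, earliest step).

Answer: 176 8

Derivation:
Step 1: prey: 29+11-5=35; pred: 9+2-4=7
Step 2: prey: 35+14-4=45; pred: 7+2-3=6
Step 3: prey: 45+18-5=58; pred: 6+2-3=5
Step 4: prey: 58+23-5=76; pred: 5+2-2=5
Step 5: prey: 76+30-7=99; pred: 5+3-2=6
Step 6: prey: 99+39-11=127; pred: 6+5-3=8
Step 7: prey: 127+50-20=157; pred: 8+10-4=14
Step 8: prey: 157+62-43=176; pred: 14+21-7=28
Step 9: prey: 176+70-98=148; pred: 28+49-14=63
Max prey = 176 at step 8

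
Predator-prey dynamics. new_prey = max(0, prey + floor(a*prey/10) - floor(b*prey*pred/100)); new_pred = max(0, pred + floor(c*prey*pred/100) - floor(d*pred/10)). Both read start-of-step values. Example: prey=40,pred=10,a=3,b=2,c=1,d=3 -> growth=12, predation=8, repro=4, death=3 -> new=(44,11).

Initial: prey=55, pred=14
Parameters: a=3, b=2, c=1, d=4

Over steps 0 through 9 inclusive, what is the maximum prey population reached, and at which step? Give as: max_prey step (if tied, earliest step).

Answer: 56 1

Derivation:
Step 1: prey: 55+16-15=56; pred: 14+7-5=16
Step 2: prey: 56+16-17=55; pred: 16+8-6=18
Step 3: prey: 55+16-19=52; pred: 18+9-7=20
Step 4: prey: 52+15-20=47; pred: 20+10-8=22
Step 5: prey: 47+14-20=41; pred: 22+10-8=24
Step 6: prey: 41+12-19=34; pred: 24+9-9=24
Step 7: prey: 34+10-16=28; pred: 24+8-9=23
Step 8: prey: 28+8-12=24; pred: 23+6-9=20
Step 9: prey: 24+7-9=22; pred: 20+4-8=16
Max prey = 56 at step 1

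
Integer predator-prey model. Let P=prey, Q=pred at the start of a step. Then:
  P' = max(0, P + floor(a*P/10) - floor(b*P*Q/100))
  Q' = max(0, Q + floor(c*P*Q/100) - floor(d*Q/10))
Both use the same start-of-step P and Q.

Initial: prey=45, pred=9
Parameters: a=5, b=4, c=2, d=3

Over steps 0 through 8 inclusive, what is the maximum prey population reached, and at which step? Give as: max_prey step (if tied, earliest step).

Step 1: prey: 45+22-16=51; pred: 9+8-2=15
Step 2: prey: 51+25-30=46; pred: 15+15-4=26
Step 3: prey: 46+23-47=22; pred: 26+23-7=42
Step 4: prey: 22+11-36=0; pred: 42+18-12=48
Step 5: prey: 0+0-0=0; pred: 48+0-14=34
Step 6: prey: 0+0-0=0; pred: 34+0-10=24
Step 7: prey: 0+0-0=0; pred: 24+0-7=17
Step 8: prey: 0+0-0=0; pred: 17+0-5=12
Max prey = 51 at step 1

Answer: 51 1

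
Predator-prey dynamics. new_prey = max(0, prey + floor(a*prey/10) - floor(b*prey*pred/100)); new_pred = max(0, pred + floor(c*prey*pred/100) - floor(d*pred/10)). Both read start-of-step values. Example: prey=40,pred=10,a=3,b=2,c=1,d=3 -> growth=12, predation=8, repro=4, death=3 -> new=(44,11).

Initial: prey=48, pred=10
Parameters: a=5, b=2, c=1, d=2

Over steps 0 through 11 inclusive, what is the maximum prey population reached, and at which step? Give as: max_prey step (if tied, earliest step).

Step 1: prey: 48+24-9=63; pred: 10+4-2=12
Step 2: prey: 63+31-15=79; pred: 12+7-2=17
Step 3: prey: 79+39-26=92; pred: 17+13-3=27
Step 4: prey: 92+46-49=89; pred: 27+24-5=46
Step 5: prey: 89+44-81=52; pred: 46+40-9=77
Step 6: prey: 52+26-80=0; pred: 77+40-15=102
Step 7: prey: 0+0-0=0; pred: 102+0-20=82
Step 8: prey: 0+0-0=0; pred: 82+0-16=66
Step 9: prey: 0+0-0=0; pred: 66+0-13=53
Step 10: prey: 0+0-0=0; pred: 53+0-10=43
Step 11: prey: 0+0-0=0; pred: 43+0-8=35
Max prey = 92 at step 3

Answer: 92 3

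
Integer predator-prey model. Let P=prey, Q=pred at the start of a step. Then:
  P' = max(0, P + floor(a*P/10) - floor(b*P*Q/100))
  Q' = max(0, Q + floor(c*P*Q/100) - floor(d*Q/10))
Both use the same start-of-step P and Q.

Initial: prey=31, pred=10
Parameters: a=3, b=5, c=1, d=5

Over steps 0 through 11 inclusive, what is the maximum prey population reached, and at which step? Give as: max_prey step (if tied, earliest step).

Step 1: prey: 31+9-15=25; pred: 10+3-5=8
Step 2: prey: 25+7-10=22; pred: 8+2-4=6
Step 3: prey: 22+6-6=22; pred: 6+1-3=4
Step 4: prey: 22+6-4=24; pred: 4+0-2=2
Step 5: prey: 24+7-2=29; pred: 2+0-1=1
Step 6: prey: 29+8-1=36; pred: 1+0-0=1
Step 7: prey: 36+10-1=45; pred: 1+0-0=1
Step 8: prey: 45+13-2=56; pred: 1+0-0=1
Step 9: prey: 56+16-2=70; pred: 1+0-0=1
Step 10: prey: 70+21-3=88; pred: 1+0-0=1
Step 11: prey: 88+26-4=110; pred: 1+0-0=1
Max prey = 110 at step 11

Answer: 110 11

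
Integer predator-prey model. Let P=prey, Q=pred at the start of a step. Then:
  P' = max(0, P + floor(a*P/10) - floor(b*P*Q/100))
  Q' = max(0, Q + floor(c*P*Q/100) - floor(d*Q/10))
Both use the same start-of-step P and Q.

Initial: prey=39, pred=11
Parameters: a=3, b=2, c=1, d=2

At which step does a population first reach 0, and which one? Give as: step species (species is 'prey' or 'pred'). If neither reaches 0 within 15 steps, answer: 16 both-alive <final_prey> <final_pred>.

Step 1: prey: 39+11-8=42; pred: 11+4-2=13
Step 2: prey: 42+12-10=44; pred: 13+5-2=16
Step 3: prey: 44+13-14=43; pred: 16+7-3=20
Step 4: prey: 43+12-17=38; pred: 20+8-4=24
Step 5: prey: 38+11-18=31; pred: 24+9-4=29
Step 6: prey: 31+9-17=23; pred: 29+8-5=32
Step 7: prey: 23+6-14=15; pred: 32+7-6=33
Step 8: prey: 15+4-9=10; pred: 33+4-6=31
Step 9: prey: 10+3-6=7; pred: 31+3-6=28
Step 10: prey: 7+2-3=6; pred: 28+1-5=24
Step 11: prey: 6+1-2=5; pred: 24+1-4=21
Step 12: prey: 5+1-2=4; pred: 21+1-4=18
Step 13: prey: 4+1-1=4; pred: 18+0-3=15
Step 14: prey: 4+1-1=4; pred: 15+0-3=12
Step 15: prey: 4+1-0=5; pred: 12+0-2=10
No extinction within 15 steps

Answer: 16 both-alive 5 10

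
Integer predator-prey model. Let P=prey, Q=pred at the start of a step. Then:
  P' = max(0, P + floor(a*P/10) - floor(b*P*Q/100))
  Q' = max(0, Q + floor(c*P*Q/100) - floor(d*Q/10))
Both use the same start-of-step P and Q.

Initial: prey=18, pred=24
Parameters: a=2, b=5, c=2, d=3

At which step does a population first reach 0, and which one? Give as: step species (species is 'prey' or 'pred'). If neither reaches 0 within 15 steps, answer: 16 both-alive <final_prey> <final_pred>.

Answer: 1 prey

Derivation:
Step 1: prey: 18+3-21=0; pred: 24+8-7=25
First extinction: prey at step 1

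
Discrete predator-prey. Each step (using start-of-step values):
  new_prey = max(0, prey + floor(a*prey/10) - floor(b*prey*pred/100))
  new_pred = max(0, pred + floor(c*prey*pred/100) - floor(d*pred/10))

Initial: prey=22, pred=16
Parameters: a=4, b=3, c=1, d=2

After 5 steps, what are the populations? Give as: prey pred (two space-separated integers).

Step 1: prey: 22+8-10=20; pred: 16+3-3=16
Step 2: prey: 20+8-9=19; pred: 16+3-3=16
Step 3: prey: 19+7-9=17; pred: 16+3-3=16
Step 4: prey: 17+6-8=15; pred: 16+2-3=15
Step 5: prey: 15+6-6=15; pred: 15+2-3=14

Answer: 15 14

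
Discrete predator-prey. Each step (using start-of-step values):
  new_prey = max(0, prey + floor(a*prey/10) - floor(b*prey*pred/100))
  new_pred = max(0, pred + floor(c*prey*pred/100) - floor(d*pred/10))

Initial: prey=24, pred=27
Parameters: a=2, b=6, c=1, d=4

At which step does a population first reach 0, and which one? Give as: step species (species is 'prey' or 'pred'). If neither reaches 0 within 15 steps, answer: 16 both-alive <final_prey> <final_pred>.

Step 1: prey: 24+4-38=0; pred: 27+6-10=23
First extinction: prey at step 1

Answer: 1 prey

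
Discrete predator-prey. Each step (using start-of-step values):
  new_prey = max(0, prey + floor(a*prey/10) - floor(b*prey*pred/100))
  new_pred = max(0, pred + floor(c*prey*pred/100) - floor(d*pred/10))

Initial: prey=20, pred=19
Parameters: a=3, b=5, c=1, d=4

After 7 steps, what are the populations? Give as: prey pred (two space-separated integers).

Answer: 3 2

Derivation:
Step 1: prey: 20+6-19=7; pred: 19+3-7=15
Step 2: prey: 7+2-5=4; pred: 15+1-6=10
Step 3: prey: 4+1-2=3; pred: 10+0-4=6
Step 4: prey: 3+0-0=3; pred: 6+0-2=4
Step 5: prey: 3+0-0=3; pred: 4+0-1=3
Step 6: prey: 3+0-0=3; pred: 3+0-1=2
Step 7: prey: 3+0-0=3; pred: 2+0-0=2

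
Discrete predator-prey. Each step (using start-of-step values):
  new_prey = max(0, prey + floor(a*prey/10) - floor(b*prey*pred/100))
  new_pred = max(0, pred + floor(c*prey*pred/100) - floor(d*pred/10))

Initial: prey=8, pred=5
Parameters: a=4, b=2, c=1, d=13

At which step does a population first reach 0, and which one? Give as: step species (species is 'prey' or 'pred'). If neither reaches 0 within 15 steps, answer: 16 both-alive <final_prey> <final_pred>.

Answer: 1 pred

Derivation:
Step 1: prey: 8+3-0=11; pred: 5+0-6=0
First extinction: pred at step 1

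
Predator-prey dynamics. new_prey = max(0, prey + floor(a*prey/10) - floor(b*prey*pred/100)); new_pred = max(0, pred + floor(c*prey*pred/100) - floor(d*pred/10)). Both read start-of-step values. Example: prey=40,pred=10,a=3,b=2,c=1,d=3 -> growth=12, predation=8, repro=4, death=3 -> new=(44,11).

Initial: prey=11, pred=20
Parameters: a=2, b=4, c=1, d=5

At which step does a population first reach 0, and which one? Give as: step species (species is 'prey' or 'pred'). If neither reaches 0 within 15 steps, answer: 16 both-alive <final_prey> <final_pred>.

Step 1: prey: 11+2-8=5; pred: 20+2-10=12
Step 2: prey: 5+1-2=4; pred: 12+0-6=6
Step 3: prey: 4+0-0=4; pred: 6+0-3=3
Step 4: prey: 4+0-0=4; pred: 3+0-1=2
Step 5: prey: 4+0-0=4; pred: 2+0-1=1
Step 6: prey: 4+0-0=4; pred: 1+0-0=1
Steps 7-15: state stable at prey=4, pred=1 (no change)
No extinction within 15 steps

Answer: 16 both-alive 4 1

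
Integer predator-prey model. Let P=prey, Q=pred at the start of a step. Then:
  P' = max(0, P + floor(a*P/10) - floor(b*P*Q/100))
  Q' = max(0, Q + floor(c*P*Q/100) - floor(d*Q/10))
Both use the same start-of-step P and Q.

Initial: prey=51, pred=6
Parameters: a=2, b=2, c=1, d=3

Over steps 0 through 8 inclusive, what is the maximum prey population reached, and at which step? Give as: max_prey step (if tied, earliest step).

Answer: 58 2

Derivation:
Step 1: prey: 51+10-6=55; pred: 6+3-1=8
Step 2: prey: 55+11-8=58; pred: 8+4-2=10
Step 3: prey: 58+11-11=58; pred: 10+5-3=12
Step 4: prey: 58+11-13=56; pred: 12+6-3=15
Step 5: prey: 56+11-16=51; pred: 15+8-4=19
Step 6: prey: 51+10-19=42; pred: 19+9-5=23
Step 7: prey: 42+8-19=31; pred: 23+9-6=26
Step 8: prey: 31+6-16=21; pred: 26+8-7=27
Max prey = 58 at step 2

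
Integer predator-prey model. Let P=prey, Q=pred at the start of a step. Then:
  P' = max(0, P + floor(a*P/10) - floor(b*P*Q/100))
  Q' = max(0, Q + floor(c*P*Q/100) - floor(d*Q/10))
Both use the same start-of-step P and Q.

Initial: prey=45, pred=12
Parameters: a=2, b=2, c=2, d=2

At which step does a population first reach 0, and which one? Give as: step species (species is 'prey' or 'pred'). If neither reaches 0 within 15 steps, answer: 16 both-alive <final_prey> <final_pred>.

Step 1: prey: 45+9-10=44; pred: 12+10-2=20
Step 2: prey: 44+8-17=35; pred: 20+17-4=33
Step 3: prey: 35+7-23=19; pred: 33+23-6=50
Step 4: prey: 19+3-19=3; pred: 50+19-10=59
Step 5: prey: 3+0-3=0; pred: 59+3-11=51
First extinction: prey at step 5

Answer: 5 prey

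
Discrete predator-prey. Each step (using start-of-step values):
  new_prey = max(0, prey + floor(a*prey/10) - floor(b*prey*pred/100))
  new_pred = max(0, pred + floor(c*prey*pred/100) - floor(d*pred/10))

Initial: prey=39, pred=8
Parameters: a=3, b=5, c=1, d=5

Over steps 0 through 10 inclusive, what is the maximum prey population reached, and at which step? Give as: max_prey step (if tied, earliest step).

Answer: 82 10

Derivation:
Step 1: prey: 39+11-15=35; pred: 8+3-4=7
Step 2: prey: 35+10-12=33; pred: 7+2-3=6
Step 3: prey: 33+9-9=33; pred: 6+1-3=4
Step 4: prey: 33+9-6=36; pred: 4+1-2=3
Step 5: prey: 36+10-5=41; pred: 3+1-1=3
Step 6: prey: 41+12-6=47; pred: 3+1-1=3
Step 7: prey: 47+14-7=54; pred: 3+1-1=3
Step 8: prey: 54+16-8=62; pred: 3+1-1=3
Step 9: prey: 62+18-9=71; pred: 3+1-1=3
Step 10: prey: 71+21-10=82; pred: 3+2-1=4
Max prey = 82 at step 10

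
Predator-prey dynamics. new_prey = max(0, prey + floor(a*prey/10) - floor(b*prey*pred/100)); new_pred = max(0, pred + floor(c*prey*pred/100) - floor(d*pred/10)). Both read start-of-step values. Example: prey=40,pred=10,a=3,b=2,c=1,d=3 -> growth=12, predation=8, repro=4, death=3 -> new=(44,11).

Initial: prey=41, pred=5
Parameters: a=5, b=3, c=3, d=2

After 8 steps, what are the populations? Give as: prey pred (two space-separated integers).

Answer: 0 66

Derivation:
Step 1: prey: 41+20-6=55; pred: 5+6-1=10
Step 2: prey: 55+27-16=66; pred: 10+16-2=24
Step 3: prey: 66+33-47=52; pred: 24+47-4=67
Step 4: prey: 52+26-104=0; pred: 67+104-13=158
Step 5: prey: 0+0-0=0; pred: 158+0-31=127
Step 6: prey: 0+0-0=0; pred: 127+0-25=102
Step 7: prey: 0+0-0=0; pred: 102+0-20=82
Step 8: prey: 0+0-0=0; pred: 82+0-16=66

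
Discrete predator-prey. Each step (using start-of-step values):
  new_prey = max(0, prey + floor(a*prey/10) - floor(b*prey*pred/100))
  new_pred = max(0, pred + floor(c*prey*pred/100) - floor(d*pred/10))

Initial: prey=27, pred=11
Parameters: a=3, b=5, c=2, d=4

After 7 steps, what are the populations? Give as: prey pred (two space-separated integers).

Answer: 8 3

Derivation:
Step 1: prey: 27+8-14=21; pred: 11+5-4=12
Step 2: prey: 21+6-12=15; pred: 12+5-4=13
Step 3: prey: 15+4-9=10; pred: 13+3-5=11
Step 4: prey: 10+3-5=8; pred: 11+2-4=9
Step 5: prey: 8+2-3=7; pred: 9+1-3=7
Step 6: prey: 7+2-2=7; pred: 7+0-2=5
Step 7: prey: 7+2-1=8; pred: 5+0-2=3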